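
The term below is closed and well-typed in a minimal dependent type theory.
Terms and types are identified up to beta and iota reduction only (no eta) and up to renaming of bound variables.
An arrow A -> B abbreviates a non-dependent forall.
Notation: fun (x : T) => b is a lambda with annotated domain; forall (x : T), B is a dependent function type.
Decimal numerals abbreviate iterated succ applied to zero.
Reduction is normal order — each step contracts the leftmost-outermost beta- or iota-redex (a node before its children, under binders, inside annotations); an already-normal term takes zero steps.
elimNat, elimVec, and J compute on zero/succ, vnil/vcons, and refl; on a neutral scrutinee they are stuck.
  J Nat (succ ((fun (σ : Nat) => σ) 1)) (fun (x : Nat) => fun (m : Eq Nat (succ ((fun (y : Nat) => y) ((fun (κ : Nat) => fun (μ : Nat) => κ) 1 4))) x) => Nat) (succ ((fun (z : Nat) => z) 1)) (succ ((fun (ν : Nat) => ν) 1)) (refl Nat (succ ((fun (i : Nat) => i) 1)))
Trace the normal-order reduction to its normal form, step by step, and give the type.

normal-order reduction sequence:
  J Nat (succ ((fun (σ : Nat) => σ) 1)) (fun (x : Nat) => fun (m : Eq Nat (succ ((fun (y : Nat) => y) ((fun (κ : Nat) => fun (μ : Nat) => κ) 1 4))) x) => Nat) (succ ((fun (z : Nat) => z) 1)) (succ ((fun (ν : Nat) => ν) 1)) (refl Nat (succ ((fun (i : Nat) => i) 1)))
  ~> succ ((fun (σ : Nat) => σ) 1)
  ~> 2
inferred type:
  Nat


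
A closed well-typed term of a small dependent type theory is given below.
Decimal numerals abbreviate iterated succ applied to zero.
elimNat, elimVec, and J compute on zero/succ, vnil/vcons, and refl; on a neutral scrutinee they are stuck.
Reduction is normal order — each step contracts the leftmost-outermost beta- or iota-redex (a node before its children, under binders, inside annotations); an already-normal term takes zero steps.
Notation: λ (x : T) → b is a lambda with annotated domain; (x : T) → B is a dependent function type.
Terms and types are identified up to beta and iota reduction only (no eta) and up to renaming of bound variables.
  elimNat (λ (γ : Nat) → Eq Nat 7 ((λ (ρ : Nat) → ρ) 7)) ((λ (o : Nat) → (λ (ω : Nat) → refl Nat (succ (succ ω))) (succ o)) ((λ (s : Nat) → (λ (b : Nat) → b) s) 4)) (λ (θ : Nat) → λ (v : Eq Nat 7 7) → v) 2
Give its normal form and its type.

reduced normal form:
  refl Nat 7
type:
  Eq Nat 7 7
observation: 11 normal-order steps separate the term from its normal form.


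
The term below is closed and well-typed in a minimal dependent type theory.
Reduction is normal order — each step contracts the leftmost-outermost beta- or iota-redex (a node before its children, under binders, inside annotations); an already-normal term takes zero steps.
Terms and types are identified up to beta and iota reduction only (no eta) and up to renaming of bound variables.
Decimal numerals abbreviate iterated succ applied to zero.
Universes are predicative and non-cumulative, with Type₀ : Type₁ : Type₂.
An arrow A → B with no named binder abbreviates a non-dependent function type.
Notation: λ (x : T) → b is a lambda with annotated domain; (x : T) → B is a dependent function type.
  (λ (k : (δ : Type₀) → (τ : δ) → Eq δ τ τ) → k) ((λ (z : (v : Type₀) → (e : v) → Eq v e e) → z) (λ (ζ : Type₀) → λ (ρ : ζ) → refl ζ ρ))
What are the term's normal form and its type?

normal form:
  λ (k : Type₀) → λ (δ : k) → refl k δ
inferred type:
  (k : Type₀) → (δ : k) → Eq k δ δ


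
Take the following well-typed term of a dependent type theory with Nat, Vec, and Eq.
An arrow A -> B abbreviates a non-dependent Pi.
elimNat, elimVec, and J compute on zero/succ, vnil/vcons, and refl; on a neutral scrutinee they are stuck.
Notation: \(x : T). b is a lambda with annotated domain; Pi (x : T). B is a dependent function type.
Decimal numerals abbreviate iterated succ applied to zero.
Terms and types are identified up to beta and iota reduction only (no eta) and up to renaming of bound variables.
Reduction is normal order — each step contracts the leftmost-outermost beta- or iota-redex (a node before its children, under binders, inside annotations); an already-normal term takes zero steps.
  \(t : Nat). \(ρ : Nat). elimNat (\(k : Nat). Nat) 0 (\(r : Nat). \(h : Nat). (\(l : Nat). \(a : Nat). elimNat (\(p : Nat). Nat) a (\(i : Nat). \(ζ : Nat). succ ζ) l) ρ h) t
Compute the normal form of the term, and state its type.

reduced normal form:
  \(t : Nat). \(ρ : Nat). elimNat (\(k : Nat). Nat) 0 (\(r : Nat). \(h : Nat). elimNat (\(l : Nat). Nat) h (\(a : Nat). \(p : Nat). succ p) ρ) t
inferred type:
  Nat -> Nat -> Nat
observation: normalization takes exactly 2 steps under the normal-order strategy.


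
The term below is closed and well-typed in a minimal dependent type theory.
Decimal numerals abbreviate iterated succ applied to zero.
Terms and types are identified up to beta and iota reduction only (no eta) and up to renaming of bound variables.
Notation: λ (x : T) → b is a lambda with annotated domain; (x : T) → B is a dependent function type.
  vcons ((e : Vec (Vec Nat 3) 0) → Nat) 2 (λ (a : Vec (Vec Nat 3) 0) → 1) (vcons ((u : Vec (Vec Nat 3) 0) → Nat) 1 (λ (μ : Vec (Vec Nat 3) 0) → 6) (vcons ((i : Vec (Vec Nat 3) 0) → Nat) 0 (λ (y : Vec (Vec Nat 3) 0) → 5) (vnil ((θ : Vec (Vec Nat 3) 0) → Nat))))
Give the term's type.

the term's type:
  Vec ((e : Vec (Vec Nat 3) 0) → Nat) 3


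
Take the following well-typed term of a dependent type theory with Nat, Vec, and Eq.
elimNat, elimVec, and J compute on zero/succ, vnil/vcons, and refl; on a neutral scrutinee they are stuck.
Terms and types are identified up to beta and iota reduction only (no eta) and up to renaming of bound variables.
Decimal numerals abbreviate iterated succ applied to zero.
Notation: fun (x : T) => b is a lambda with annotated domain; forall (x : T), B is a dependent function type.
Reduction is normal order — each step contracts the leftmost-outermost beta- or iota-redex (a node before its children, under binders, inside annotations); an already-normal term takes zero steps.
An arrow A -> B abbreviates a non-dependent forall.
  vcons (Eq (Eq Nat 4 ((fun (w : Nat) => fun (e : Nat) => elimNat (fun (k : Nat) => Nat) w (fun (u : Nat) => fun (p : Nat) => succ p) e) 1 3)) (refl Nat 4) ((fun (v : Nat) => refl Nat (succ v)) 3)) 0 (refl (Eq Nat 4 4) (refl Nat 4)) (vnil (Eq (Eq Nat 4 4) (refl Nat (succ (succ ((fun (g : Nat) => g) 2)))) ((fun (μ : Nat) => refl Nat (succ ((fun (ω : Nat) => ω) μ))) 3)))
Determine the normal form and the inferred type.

resulting normal form:
  vcons (Eq (Eq Nat 4 4) (refl Nat 4) (refl Nat 4)) 0 (refl (Eq Nat 4 4) (refl Nat 4)) (vnil (Eq (Eq Nat 4 4) (refl Nat 4) (refl Nat 4)))
the term's type:
  Vec (Eq (Eq Nat 4 4) (refl Nat 4) (refl Nat 4)) 1


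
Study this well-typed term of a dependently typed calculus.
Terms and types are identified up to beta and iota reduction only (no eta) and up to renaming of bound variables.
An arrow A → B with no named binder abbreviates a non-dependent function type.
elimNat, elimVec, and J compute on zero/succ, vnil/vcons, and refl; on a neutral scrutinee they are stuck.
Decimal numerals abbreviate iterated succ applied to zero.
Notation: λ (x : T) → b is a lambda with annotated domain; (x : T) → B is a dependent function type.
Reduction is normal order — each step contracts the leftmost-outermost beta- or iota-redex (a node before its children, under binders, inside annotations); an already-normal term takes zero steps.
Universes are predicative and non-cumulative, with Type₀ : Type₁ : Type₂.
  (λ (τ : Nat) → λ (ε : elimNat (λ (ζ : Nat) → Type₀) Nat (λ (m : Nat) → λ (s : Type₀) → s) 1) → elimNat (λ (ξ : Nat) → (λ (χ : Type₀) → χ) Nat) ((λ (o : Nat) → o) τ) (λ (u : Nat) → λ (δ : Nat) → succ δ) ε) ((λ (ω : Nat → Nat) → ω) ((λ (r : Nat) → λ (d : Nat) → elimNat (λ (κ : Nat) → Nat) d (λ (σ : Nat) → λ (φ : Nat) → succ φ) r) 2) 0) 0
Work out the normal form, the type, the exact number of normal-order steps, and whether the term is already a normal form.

normal form:
  2
inferred type:
  Nat
steps to reach normal form (normal order): 14
started in normal form: no
first redex: a beta-redex


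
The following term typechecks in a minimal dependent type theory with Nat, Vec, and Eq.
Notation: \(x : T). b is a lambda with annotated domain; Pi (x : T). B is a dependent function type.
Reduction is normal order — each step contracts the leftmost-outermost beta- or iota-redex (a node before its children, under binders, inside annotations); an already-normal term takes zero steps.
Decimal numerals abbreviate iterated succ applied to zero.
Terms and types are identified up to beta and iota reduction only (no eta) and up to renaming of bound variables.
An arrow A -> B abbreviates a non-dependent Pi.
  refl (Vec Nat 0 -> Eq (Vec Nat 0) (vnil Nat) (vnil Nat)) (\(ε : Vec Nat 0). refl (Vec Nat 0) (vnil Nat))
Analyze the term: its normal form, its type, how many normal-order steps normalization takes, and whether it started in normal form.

reduced normal form:
  refl (Vec Nat 0 -> Eq (Vec Nat 0) (vnil Nat) (vnil Nat)) (\(ε : Vec Nat 0). refl (Vec Nat 0) (vnil Nat))
type:
  Eq (Vec Nat 0 -> Eq (Vec Nat 0) (vnil Nat) (vnil Nat)) (\(ε : Vec Nat 0). refl (Vec Nat 0) (vnil Nat)) (\(ν : Vec Nat 0). refl (Vec Nat 0) (vnil Nat))
steps to reach normal form (normal order): 0
already normal: yes


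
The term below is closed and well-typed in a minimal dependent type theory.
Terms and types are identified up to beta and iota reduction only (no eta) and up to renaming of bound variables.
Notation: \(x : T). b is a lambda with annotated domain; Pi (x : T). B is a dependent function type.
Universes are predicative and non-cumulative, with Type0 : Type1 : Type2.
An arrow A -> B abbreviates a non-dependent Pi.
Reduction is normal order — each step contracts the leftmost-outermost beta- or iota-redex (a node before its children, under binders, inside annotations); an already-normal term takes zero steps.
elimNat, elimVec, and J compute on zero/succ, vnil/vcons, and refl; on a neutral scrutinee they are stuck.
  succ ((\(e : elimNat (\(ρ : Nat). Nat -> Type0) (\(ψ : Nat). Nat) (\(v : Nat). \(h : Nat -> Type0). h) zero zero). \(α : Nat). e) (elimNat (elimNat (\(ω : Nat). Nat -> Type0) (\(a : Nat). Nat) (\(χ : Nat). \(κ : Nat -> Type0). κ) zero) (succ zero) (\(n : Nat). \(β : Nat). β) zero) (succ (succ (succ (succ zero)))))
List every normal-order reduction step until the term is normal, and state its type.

normal-order reduction sequence:
  succ ((\(e : elimNat (\(ρ : Nat). Nat -> Type0) (\(ψ : Nat). Nat) (\(v : Nat). \(h : Nat -> Type0). h) zero zero). \(α : Nat). e) (elimNat (elimNat (\(ω : Nat). Nat -> Type0) (\(a : Nat). Nat) (\(χ : Nat). \(κ : Nat -> Type0). κ) zero) (succ zero) (\(n : Nat). \(β : Nat). β) zero) (succ (succ (succ (succ zero)))))
  ~> succ ((\(e : Nat). elimNat (elimNat (\(ρ : Nat). Nat -> Type0) (\(ψ : Nat). Nat) (\(v : Nat). \(h : Nat -> Type0). h) zero) (succ zero) (\(α : Nat). \(ω : Nat). ω) zero) (succ (succ (succ (succ zero)))))
  ~> succ (elimNat (elimNat (\(e : Nat). Nat -> Type0) (\(ρ : Nat). Nat) (\(ψ : Nat). \(v : Nat -> Type0). v) zero) (succ zero) (\(h : Nat). \(α : Nat). α) zero)
  ~> succ (succ zero)
type:
  Nat


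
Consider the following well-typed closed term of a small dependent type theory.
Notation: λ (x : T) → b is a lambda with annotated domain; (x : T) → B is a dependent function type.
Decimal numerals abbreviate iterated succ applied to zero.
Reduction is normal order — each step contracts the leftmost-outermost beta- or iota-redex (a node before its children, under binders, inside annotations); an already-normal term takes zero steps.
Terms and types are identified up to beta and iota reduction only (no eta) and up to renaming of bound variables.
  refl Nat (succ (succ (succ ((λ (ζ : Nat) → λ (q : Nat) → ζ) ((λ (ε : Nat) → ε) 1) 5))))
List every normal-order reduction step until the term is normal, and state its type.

normal-order reduction:
  refl Nat (succ (succ (succ ((λ (ζ : Nat) → λ (q : Nat) → ζ) ((λ (ε : Nat) → ε) 1) 5))))
  ~> refl Nat (succ (succ (succ ((λ (ζ : Nat) → (λ (q : Nat) → q) 1) 5))))
  ~> refl Nat (succ (succ (succ ((λ (ζ : Nat) → ζ) 1))))
  ~> refl Nat 4
type:
  Eq Nat 4 4


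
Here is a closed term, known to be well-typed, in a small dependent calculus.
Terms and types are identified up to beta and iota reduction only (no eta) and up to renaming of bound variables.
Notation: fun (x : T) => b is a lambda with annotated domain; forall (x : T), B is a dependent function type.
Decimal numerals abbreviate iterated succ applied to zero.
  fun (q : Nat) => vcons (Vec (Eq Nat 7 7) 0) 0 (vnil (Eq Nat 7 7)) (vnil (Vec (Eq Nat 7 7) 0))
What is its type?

type:
  forall (q : Nat), Vec (Vec (Eq Nat 7 7) 0) 1


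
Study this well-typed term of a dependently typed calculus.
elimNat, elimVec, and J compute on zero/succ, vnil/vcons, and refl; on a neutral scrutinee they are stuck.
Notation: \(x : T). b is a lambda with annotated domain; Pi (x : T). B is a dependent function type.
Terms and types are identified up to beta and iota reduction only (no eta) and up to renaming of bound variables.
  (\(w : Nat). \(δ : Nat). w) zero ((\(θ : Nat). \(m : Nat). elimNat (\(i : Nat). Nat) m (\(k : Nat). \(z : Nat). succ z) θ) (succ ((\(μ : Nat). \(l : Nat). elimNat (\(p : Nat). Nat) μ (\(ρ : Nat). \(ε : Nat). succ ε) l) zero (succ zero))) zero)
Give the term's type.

type:
  Nat


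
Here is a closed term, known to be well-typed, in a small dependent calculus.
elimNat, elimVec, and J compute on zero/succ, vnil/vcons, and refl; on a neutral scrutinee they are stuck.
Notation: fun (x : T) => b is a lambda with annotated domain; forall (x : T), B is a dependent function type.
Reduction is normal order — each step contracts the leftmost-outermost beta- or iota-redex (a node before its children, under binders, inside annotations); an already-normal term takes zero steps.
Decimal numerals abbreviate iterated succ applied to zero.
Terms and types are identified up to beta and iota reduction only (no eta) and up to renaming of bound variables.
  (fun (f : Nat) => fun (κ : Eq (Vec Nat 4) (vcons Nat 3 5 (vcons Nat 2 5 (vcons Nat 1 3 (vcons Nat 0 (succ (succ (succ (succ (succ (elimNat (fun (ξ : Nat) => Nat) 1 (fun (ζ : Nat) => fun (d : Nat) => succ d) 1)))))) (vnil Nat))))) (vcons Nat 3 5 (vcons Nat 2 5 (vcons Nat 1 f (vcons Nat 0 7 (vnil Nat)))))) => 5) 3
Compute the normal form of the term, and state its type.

reduced normal form:
  fun (f : Eq (Vec Nat 4) (vcons Nat 3 5 (vcons Nat 2 5 (vcons Nat 1 3 (vcons Nat 0 7 (vnil Nat))))) (vcons Nat 3 5 (vcons Nat 2 5 (vcons Nat 1 3 (vcons Nat 0 7 (vnil Nat)))))) => 5
the term's type:
  forall (f : Eq (Vec Nat 4) (vcons Nat 3 5 (vcons Nat 2 5 (vcons Nat 1 3 (vcons Nat 0 7 (vnil Nat))))) (vcons Nat 3 5 (vcons Nat 2 5 (vcons Nat 1 3 (vcons Nat 0 7 (vnil Nat)))))), Nat


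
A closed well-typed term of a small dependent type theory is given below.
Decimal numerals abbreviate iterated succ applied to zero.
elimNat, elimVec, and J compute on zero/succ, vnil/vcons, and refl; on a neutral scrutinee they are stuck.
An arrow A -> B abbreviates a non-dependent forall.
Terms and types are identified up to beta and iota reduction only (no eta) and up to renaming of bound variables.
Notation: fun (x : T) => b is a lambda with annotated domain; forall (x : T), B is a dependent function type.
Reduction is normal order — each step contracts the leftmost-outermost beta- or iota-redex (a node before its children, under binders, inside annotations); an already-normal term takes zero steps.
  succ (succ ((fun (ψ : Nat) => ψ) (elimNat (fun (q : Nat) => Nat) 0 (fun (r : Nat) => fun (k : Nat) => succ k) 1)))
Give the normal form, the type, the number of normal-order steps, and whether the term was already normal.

normal form:
  3
type:
  Nat
normal-order step count: 5
already normal: no
first redex: a beta-redex


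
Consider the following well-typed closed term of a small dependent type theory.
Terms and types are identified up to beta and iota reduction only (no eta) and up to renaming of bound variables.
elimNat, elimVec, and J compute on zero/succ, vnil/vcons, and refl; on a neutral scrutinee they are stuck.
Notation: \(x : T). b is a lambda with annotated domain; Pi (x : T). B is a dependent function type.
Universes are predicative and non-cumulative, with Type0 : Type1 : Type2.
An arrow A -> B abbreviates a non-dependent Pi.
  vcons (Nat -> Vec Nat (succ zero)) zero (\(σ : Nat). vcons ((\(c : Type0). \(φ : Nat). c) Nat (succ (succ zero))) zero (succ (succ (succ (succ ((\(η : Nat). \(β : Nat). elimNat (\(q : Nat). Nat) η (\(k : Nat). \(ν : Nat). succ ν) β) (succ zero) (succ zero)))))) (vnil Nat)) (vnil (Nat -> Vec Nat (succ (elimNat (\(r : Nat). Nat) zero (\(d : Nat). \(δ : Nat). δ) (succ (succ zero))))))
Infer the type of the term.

type:
  Vec (Nat -> Vec Nat (succ zero)) (succ zero)


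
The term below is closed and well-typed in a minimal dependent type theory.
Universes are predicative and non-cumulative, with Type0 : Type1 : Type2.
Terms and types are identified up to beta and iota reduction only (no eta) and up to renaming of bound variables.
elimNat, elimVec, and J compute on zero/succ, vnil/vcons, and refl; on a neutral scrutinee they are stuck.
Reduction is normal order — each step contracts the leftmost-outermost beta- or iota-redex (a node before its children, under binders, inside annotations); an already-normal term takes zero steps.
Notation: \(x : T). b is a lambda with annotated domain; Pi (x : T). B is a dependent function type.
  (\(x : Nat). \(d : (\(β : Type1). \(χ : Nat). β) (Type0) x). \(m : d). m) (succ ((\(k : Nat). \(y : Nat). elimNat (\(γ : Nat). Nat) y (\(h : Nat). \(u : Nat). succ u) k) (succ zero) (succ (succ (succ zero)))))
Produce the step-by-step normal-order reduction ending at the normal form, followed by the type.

normal-order reduction:
  (\(x : Nat). \(d : (\(β : Type1). \(χ : Nat). β) (Type0) x). \(m : d). m) (succ ((\(k : Nat). \(y : Nat). elimNat (\(γ : Nat). Nat) y (\(h : Nat). \(u : Nat). succ u) k) (succ zero) (succ (succ (succ zero)))))
  ~> \(x : (\(d : Type1). \(β : Nat). d) (Type0) (succ ((\(χ : Nat). \(m : Nat). elimNat (\(k : Nat). Nat) m (\(y : Nat). \(γ : Nat). succ γ) χ) (succ zero) (succ (succ (succ zero)))))). \(h : x). h
  ~> \(x : (\(d : Nat). Type0) (succ ((\(β : Nat). \(χ : Nat). elimNat (\(m : Nat). Nat) χ (\(k : Nat). \(y : Nat). succ y) β) (succ zero) (succ (succ (succ zero)))))). \(γ : x). γ
  ~> \(x : Type0). \(d : x). d
inferred type:
  Pi (x : Type0). Pi (d : x). x


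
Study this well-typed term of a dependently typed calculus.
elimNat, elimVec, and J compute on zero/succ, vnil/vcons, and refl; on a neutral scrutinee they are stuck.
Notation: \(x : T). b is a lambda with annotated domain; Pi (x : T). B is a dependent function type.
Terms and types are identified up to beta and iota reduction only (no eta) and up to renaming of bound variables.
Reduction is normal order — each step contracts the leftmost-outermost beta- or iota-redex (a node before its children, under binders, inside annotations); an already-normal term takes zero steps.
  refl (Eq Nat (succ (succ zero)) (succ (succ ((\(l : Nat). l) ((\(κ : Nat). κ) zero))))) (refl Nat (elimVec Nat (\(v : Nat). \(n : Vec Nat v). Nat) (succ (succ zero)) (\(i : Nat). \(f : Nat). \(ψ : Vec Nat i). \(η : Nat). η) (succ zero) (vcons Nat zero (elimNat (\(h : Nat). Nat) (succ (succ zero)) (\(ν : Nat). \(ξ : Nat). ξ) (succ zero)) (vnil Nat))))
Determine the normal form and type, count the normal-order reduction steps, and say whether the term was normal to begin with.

normal form:
  refl (Eq Nat (succ (succ zero)) (succ (succ zero))) (refl Nat (succ (succ zero)))
inferred type:
  Eq (Eq Nat (succ (succ zero)) (succ (succ zero))) (refl Nat (succ (succ zero))) (refl Nat (succ (succ zero)))
normal-order step count: 8
term was already normal: no
first contracted redex: a beta-redex


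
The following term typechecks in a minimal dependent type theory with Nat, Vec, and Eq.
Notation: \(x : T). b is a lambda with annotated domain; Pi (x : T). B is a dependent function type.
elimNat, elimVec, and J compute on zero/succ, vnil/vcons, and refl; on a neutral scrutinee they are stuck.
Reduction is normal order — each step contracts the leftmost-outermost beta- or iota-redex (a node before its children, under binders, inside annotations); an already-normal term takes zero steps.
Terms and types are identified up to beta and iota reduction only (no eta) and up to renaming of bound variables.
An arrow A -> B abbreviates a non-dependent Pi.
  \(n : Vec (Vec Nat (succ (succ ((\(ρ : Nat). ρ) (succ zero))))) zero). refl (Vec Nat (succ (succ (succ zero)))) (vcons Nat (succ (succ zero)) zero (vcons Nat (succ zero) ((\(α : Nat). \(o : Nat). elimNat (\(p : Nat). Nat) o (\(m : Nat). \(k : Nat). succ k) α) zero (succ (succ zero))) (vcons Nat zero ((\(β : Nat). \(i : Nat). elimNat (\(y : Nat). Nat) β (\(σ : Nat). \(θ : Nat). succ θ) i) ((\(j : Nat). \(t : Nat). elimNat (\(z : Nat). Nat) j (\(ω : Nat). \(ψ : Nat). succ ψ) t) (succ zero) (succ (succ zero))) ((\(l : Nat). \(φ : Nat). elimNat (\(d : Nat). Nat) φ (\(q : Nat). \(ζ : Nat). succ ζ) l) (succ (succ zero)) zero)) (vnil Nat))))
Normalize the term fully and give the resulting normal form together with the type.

normal form:
  \(n : Vec (Vec Nat (succ (succ (succ zero)))) zero). refl (Vec Nat (succ (succ (succ zero)))) (vcons Nat (succ (succ zero)) zero (vcons Nat (succ zero) (succ (succ zero)) (vcons Nat zero (succ (succ (succ (succ (succ zero))))) (vnil Nat))))
inferred type:
  Vec (Vec Nat (succ (succ (succ zero)))) zero -> Eq (Vec Nat (succ (succ (succ zero)))) (vcons Nat (succ (succ zero)) zero (vcons Nat (succ zero) (succ (succ zero)) (vcons Nat zero (succ (succ (succ (succ (succ zero))))) (vnil Nat)))) (vcons Nat (succ (succ zero)) zero (vcons Nat (succ zero) (succ (succ zero)) (vcons Nat zero (succ (succ (succ (succ (succ zero))))) (vnil Nat))))


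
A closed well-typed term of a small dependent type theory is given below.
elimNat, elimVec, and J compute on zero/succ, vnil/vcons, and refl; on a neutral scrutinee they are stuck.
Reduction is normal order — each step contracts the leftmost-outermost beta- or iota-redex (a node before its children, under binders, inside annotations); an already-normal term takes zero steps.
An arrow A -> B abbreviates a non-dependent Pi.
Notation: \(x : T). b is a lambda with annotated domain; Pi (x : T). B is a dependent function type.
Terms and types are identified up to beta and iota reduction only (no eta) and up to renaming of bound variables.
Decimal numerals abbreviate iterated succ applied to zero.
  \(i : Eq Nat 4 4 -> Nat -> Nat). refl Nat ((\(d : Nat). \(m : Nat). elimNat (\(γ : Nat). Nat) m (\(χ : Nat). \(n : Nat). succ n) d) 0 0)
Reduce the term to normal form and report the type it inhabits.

reduced normal form:
  \(i : Eq Nat 4 4 -> Nat -> Nat). refl Nat 0
the term's type:
  (Eq Nat 4 4 -> Nat -> Nat) -> Eq Nat 0 0
observation: contracting a beta-redex first, the term normalizes in 3 steps.


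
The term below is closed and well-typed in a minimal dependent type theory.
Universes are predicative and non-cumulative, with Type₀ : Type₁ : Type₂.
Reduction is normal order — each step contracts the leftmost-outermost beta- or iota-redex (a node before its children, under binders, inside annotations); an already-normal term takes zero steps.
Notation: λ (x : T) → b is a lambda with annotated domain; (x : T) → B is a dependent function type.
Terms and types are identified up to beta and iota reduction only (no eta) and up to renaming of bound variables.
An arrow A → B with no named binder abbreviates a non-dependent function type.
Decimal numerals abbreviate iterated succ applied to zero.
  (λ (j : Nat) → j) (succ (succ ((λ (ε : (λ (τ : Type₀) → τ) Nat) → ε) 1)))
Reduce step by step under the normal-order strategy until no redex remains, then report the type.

normal-order reduction sequence:
  (λ (j : Nat) → j) (succ (succ ((λ (ε : (λ (τ : Type₀) → τ) Nat) → ε) 1)))
  ~> succ (succ ((λ (j : (λ (ε : Type₀) → ε) Nat) → j) 1))
  ~> 3
type:
  Nat


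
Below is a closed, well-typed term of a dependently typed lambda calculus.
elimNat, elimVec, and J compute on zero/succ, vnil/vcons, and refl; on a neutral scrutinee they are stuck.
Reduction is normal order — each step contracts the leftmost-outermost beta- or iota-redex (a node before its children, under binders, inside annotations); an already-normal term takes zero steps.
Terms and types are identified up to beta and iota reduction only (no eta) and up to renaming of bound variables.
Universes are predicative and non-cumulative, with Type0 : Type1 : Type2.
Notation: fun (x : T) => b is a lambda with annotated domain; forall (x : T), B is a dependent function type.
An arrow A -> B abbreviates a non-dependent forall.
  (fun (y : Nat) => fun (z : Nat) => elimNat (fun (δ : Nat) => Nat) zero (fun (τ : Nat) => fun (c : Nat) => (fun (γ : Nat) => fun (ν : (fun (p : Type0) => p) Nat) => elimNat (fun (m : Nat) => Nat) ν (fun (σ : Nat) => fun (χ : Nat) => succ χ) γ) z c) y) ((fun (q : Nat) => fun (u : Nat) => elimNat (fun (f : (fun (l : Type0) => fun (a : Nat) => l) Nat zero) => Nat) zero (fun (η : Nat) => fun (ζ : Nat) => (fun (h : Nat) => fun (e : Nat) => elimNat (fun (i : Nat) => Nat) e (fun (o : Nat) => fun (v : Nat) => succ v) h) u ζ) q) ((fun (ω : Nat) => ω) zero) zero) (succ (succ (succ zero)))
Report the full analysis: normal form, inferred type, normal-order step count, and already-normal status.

reduced normal form:
  zero
type:
  Nat
normal-order step count: 24
already normal: no
first redex: a beta-redex


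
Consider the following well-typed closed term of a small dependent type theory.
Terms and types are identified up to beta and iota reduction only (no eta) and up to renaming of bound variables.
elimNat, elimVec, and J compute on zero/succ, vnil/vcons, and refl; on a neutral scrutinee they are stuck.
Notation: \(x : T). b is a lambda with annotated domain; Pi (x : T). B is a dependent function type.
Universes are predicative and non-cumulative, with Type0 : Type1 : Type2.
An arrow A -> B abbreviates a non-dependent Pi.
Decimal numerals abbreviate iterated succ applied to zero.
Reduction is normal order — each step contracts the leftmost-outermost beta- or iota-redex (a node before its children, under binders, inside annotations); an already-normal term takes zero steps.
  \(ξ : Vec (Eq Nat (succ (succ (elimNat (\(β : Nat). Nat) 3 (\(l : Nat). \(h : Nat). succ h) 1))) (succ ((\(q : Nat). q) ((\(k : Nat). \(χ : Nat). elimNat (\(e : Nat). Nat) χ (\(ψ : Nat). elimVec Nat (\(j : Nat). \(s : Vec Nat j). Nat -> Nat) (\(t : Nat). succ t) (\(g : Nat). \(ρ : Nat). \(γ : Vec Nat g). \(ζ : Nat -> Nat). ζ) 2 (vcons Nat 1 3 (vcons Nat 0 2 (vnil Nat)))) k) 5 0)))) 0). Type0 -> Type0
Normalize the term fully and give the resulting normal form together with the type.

resulting normal form:
  \(ξ : Vec (Eq Nat 6 6) 0). Type0 -> Type0
type:
  Vec (Eq Nat 6 6) 0 -> Type1


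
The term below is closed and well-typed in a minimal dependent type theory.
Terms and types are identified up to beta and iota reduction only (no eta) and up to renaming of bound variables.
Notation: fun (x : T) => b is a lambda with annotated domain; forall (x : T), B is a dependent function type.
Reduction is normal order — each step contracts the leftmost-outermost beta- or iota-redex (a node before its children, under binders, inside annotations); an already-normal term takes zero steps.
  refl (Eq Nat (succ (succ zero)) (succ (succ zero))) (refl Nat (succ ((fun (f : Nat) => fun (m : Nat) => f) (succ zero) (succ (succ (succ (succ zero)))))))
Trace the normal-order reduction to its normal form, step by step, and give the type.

reduction (normal order):
  refl (Eq Nat (succ (succ zero)) (succ (succ zero))) (refl Nat (succ ((fun (f : Nat) => fun (m : Nat) => f) (succ zero) (succ (succ (succ (succ zero)))))))
  ~> refl (Eq Nat (succ (succ zero)) (succ (succ zero))) (refl Nat (succ ((fun (f : Nat) => succ zero) (succ (succ (succ (succ zero)))))))
  ~> refl (Eq Nat (succ (succ zero)) (succ (succ zero))) (refl Nat (succ (succ zero)))
inferred type:
  Eq (Eq Nat (succ (succ zero)) (succ (succ zero))) (refl Nat (succ (succ zero))) (refl Nat (succ (succ zero)))


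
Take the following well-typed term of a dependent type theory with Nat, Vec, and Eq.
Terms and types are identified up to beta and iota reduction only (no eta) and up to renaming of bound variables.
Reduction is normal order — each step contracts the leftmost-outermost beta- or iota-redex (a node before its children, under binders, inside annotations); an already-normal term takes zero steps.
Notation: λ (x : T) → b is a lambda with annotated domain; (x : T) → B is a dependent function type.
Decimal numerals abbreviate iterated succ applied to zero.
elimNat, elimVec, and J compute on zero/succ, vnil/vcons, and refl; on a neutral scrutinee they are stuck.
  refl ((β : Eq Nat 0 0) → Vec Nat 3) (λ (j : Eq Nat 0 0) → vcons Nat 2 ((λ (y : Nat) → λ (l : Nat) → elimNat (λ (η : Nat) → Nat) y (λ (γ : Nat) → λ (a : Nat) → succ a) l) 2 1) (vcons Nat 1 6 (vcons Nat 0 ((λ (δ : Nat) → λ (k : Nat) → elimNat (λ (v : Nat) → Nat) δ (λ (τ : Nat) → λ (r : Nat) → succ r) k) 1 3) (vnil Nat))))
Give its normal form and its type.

normal form:
  refl ((β : Eq Nat 0 0) → Vec Nat 3) (λ (j : Eq Nat 0 0) → vcons Nat 2 3 (vcons Nat 1 6 (vcons Nat 0 4 (vnil Nat))))
type:
  Eq ((β : Eq Nat 0 0) → Vec Nat 3) (λ (j : Eq Nat 0 0) → vcons Nat 2 3 (vcons Nat 1 6 (vcons Nat 0 4 (vnil Nat)))) (λ (y : Eq Nat 0 0) → vcons Nat 2 3 (vcons Nat 1 6 (vcons Nat 0 4 (vnil Nat))))


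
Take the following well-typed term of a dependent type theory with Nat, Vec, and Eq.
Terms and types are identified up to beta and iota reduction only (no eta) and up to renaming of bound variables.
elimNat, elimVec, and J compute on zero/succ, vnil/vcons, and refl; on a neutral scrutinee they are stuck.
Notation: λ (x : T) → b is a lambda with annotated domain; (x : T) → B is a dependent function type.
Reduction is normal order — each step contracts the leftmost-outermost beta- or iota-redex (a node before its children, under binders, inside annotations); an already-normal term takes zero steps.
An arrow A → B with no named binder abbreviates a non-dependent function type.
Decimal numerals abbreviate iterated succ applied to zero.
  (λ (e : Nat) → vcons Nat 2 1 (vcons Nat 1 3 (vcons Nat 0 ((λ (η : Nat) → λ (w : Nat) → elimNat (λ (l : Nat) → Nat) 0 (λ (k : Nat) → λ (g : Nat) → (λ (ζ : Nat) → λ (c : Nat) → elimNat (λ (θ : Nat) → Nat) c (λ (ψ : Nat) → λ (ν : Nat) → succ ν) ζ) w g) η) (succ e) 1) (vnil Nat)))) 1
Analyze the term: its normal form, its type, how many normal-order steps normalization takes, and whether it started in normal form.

reduced normal form:
  vcons Nat 2 1 (vcons Nat 1 3 (vcons Nat 0 2 (vnil Nat)))
type:
  Vec Nat 3
normal-order step count: 22
already normal: no
first redex: a beta-redex


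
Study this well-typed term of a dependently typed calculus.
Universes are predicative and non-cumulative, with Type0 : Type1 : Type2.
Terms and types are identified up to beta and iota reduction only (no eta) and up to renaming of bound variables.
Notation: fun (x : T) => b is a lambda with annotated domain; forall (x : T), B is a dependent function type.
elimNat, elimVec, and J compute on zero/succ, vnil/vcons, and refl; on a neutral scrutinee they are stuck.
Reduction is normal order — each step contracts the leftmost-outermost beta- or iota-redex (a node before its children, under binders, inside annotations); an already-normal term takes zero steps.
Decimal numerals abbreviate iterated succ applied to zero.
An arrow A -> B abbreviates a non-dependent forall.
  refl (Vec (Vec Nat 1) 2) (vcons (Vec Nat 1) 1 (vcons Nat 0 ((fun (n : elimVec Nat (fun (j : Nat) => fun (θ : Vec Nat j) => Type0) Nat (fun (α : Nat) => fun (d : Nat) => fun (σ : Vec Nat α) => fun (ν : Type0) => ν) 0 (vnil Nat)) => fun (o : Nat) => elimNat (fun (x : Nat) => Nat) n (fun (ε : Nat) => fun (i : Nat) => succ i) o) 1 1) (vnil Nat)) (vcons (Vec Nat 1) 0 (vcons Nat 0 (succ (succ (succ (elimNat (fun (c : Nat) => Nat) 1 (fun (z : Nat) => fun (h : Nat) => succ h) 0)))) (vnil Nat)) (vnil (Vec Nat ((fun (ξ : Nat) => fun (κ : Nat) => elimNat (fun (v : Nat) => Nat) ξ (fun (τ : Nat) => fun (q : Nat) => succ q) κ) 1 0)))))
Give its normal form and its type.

normal form:
  refl (Vec (Vec Nat 1) 2) (vcons (Vec Nat 1) 1 (vcons Nat 0 2 (vnil Nat)) (vcons (Vec Nat 1) 0 (vcons Nat 0 4 (vnil Nat)) (vnil (Vec Nat 1))))
type:
  Eq (Vec (Vec Nat 1) 2) (vcons (Vec Nat 1) 1 (vcons Nat 0 2 (vnil Nat)) (vcons (Vec Nat 1) 0 (vcons Nat 0 4 (vnil Nat)) (vnil (Vec Nat 1)))) (vcons (Vec Nat 1) 1 (vcons Nat 0 2 (vnil Nat)) (vcons (Vec Nat 1) 0 (vcons Nat 0 4 (vnil Nat)) (vnil (Vec Nat 1))))


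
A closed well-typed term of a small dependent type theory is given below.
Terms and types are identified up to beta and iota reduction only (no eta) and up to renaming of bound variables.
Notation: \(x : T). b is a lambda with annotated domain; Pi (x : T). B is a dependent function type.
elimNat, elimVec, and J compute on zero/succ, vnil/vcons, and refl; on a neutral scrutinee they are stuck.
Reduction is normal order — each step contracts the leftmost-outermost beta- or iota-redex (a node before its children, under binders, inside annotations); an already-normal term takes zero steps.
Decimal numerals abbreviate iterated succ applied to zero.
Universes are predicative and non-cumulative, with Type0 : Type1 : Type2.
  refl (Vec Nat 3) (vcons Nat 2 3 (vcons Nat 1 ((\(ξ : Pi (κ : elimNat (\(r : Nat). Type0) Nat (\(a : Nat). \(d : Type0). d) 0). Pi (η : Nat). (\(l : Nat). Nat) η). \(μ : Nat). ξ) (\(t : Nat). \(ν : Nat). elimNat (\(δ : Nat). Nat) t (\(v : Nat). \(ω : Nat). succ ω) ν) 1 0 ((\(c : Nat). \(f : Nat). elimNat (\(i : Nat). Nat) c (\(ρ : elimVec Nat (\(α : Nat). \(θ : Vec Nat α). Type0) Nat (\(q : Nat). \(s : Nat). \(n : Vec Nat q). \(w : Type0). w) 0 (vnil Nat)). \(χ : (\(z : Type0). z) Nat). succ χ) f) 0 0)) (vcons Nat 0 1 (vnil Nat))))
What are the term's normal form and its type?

normal form:
  refl (Vec Nat 3) (vcons Nat 2 3 (vcons Nat 1 0 (vcons Nat 0 1 (vnil Nat))))
type:
  Eq (Vec Nat 3) (vcons Nat 2 3 (vcons Nat 1 0 (vcons Nat 0 1 (vnil Nat)))) (vcons Nat 2 3 (vcons Nat 1 0 (vcons Nat 0 1 (vnil Nat))))
observation: the term reaches its normal form after 8 normal-order steps.


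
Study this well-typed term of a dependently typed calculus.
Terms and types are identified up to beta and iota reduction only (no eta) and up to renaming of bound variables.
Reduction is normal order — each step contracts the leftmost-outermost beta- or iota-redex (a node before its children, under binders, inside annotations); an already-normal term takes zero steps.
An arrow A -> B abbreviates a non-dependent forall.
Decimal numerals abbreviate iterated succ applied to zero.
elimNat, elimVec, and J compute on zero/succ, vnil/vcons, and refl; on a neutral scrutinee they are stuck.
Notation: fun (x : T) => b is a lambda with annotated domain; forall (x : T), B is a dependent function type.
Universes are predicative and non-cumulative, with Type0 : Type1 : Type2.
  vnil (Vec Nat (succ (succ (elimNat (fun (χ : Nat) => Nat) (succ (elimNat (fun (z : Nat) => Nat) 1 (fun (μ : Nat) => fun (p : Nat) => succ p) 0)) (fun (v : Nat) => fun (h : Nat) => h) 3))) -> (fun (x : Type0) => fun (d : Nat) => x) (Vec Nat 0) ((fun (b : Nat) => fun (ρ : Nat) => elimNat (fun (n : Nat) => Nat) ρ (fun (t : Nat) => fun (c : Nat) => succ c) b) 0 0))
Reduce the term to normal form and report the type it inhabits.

resulting normal form:
  vnil (Vec Nat 4 -> Vec Nat 0)
inferred type:
  Vec (Vec Nat 4 -> Vec Nat 0) 0


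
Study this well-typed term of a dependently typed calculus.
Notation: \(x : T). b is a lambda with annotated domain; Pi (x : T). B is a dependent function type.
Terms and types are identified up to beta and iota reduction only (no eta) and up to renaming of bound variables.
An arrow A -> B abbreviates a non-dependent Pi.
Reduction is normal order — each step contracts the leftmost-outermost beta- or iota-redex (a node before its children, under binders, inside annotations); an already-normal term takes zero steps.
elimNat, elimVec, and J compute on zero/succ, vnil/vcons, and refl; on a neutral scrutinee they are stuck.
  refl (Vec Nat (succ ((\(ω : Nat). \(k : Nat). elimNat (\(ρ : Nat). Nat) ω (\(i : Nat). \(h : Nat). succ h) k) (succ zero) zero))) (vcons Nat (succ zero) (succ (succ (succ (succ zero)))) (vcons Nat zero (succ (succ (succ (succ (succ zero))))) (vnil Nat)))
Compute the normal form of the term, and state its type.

resulting normal form:
  refl (Vec Nat (succ (succ zero))) (vcons Nat (succ zero) (succ (succ (succ (succ zero)))) (vcons Nat zero (succ (succ (succ (succ (succ zero))))) (vnil Nat)))
the term's type:
  Eq (Vec Nat (succ (succ zero))) (vcons Nat (succ zero) (succ (succ (succ (succ zero)))) (vcons Nat zero (succ (succ (succ (succ (succ zero))))) (vnil Nat))) (vcons Nat (succ zero) (succ (succ (succ (succ zero)))) (vcons Nat zero (succ (succ (succ (succ (succ zero))))) (vnil Nat)))
observation: 3 normal-order steps separate the term from its normal form.


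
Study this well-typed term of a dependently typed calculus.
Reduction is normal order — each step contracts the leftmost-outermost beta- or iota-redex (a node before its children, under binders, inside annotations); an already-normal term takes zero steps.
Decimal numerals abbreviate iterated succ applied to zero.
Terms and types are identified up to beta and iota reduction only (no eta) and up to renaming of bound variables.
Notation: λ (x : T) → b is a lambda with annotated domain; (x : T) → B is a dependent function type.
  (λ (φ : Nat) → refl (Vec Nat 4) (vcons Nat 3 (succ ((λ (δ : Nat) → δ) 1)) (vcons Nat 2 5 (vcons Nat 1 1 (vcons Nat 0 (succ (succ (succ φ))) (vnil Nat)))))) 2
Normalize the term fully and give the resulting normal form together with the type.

normal form:
  refl (Vec Nat 4) (vcons Nat 3 2 (vcons Nat 2 5 (vcons Nat 1 1 (vcons Nat 0 5 (vnil Nat)))))
type:
  Eq (Vec Nat 4) (vcons Nat 3 2 (vcons Nat 2 5 (vcons Nat 1 1 (vcons Nat 0 5 (vnil Nat))))) (vcons Nat 3 2 (vcons Nat 2 5 (vcons Nat 1 1 (vcons Nat 0 5 (vnil Nat)))))
observation: the term reaches its normal form after 2 normal-order steps.


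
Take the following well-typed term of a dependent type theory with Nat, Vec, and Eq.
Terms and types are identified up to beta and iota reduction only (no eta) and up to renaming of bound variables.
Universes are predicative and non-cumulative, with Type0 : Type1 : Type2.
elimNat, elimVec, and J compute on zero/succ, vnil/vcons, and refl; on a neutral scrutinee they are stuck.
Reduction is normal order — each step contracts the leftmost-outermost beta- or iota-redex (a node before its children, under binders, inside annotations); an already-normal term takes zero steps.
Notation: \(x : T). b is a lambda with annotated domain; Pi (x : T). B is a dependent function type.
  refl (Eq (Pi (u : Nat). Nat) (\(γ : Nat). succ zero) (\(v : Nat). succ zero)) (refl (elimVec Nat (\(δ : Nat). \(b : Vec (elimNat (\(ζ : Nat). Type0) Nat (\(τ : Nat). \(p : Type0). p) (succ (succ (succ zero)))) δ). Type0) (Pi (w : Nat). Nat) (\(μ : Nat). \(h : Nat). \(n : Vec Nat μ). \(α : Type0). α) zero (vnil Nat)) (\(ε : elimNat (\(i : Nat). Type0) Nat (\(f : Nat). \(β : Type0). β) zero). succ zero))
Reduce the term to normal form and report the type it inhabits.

reduced normal form:
  refl (Eq (Pi (u : Nat). Nat) (\(γ : Nat). succ zero) (\(v : Nat). succ zero)) (refl (Pi (δ : Nat). Nat) (\(b : Nat). succ zero))
type:
  Eq (Eq (Pi (u : Nat). Nat) (\(γ : Nat). succ zero) (\(v : Nat). succ zero)) (refl (Pi (δ : Nat). Nat) (\(b : Nat). succ zero)) (refl (Pi (ζ : Nat). Nat) (\(τ : Nat). succ zero))
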